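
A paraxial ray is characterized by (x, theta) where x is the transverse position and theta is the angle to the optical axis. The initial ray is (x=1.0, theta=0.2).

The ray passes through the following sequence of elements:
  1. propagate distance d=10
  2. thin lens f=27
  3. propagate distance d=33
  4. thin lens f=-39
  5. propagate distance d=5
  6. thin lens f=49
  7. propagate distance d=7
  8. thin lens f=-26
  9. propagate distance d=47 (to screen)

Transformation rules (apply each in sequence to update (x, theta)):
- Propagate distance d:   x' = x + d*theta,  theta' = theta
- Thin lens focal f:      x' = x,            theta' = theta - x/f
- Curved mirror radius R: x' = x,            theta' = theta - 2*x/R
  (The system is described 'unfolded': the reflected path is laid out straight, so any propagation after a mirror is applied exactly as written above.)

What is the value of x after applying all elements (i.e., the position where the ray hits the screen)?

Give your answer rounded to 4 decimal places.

Answer: 26.3976

Derivation:
Initial: x=1.0000 theta=0.2000
After 1 (propagate distance d=10): x=3.0000 theta=0.2000
After 2 (thin lens f=27): x=3.0000 theta=4/45 (≈0.0889)
After 3 (propagate distance d=33): x=89/15 (≈5.9333) theta=4/45 (≈0.0889)
After 4 (thin lens f=-39): x=89/15 (≈5.9333) theta=47/195 (≈0.2410)
After 5 (propagate distance d=5): x=464/65 (≈7.1385) theta=47/195 (≈0.2410)
After 6 (thin lens f=49): x=464/65 (≈7.1385) theta=911/9555 (≈0.0953)
After 7 (propagate distance d=7): x=2131/273 (≈7.8059) theta=911/9555 (≈0.0953)
After 8 (thin lens f=-26): x=2131/273 (≈7.8059) theta=32757/82810 (≈0.3956)
After 9 (propagate distance d=47 (to screen)): x=6557947/248430 (≈26.3976) theta=32757/82810 (≈0.3956)
Rounded to 4 decimal places: x = 26.3976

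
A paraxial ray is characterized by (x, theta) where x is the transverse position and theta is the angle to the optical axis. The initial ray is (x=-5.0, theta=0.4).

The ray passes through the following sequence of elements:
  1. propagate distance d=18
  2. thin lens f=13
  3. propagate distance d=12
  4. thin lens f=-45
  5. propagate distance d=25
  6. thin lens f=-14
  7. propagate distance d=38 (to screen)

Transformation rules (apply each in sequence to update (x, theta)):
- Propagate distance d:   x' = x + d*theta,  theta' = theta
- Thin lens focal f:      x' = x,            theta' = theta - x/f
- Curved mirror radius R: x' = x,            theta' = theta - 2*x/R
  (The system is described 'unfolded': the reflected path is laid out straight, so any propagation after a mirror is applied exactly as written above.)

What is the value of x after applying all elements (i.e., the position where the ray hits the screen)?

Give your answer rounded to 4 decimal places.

Initial: x=-5.0000 theta=0.4000
After 1 (propagate distance d=18): x=2.2000 theta=0.4000
After 2 (thin lens f=13): x=2.2000 theta=3/13 (≈0.2308)
After 3 (propagate distance d=12): x=323/65 (≈4.9692) theta=3/13 (≈0.2308)
After 4 (thin lens f=-45): x=323/65 (≈4.9692) theta=998/2925 (≈0.3412)
After 5 (propagate distance d=25): x=7897/585 (≈13.4991) theta=998/2925 (≈0.3412)
After 6 (thin lens f=-14): x=7897/585 (≈13.4991) theta=17819/13650 (≈1.3054)
After 7 (propagate distance d=38 (to screen)): x=1292078/20475 (≈63.1052) theta=17819/13650 (≈1.3054)
Rounded to 4 decimal places: x = 63.1052

Answer: 63.1052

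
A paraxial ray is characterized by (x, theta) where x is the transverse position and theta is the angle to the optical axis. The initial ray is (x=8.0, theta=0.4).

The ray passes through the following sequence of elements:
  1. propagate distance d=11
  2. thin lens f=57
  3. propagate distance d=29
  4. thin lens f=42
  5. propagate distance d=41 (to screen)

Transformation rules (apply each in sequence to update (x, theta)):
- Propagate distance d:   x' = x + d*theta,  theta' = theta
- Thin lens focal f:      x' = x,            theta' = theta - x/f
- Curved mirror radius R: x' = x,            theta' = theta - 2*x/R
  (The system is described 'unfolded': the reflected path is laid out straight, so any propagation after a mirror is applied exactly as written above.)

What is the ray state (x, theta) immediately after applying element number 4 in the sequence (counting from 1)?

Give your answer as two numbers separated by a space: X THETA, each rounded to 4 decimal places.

Initial: x=8.0000 theta=0.4000
After 1 (propagate distance d=11): x=12.4000 theta=0.4000
After 2 (thin lens f=57): x=12.4000 theta=52/285 (≈0.1825)
After 3 (propagate distance d=29): x=5042/285 (≈17.6912) theta=52/285 (≈0.1825)
After 4 (thin lens f=42): x=5042/285 (≈17.6912) theta=-1429/5985 (≈-0.2388)
Rounded to 4 decimal places: x = 17.6912, theta = -0.2388

Answer: 17.6912 -0.2388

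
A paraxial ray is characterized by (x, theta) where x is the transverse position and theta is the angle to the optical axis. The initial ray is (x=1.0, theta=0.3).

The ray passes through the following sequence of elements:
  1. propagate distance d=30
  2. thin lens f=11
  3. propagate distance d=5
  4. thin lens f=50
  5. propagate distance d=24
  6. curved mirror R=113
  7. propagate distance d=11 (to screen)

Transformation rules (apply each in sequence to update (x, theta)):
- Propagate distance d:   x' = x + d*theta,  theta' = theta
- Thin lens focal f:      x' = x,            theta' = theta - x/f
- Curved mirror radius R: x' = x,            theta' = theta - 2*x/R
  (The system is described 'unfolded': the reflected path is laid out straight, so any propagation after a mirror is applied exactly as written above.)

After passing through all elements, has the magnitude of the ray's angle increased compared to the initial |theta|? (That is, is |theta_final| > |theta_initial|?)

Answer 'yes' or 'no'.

Answer: yes

Derivation:
Initial: x=1.0000 theta=0.3000
After 1 (propagate distance d=30): x=10.0000 theta=0.3000
After 2 (thin lens f=11): x=10.0000 theta=-67/110 (≈-0.6091)
After 3 (propagate distance d=5): x=153/22 (≈6.9545) theta=-67/110 (≈-0.6091)
After 4 (thin lens f=50): x=153/22 (≈6.9545) theta=-823/1100 (≈-0.7482)
After 5 (propagate distance d=24): x=-6051/550 (≈-11.0018) theta=-823/1100 (≈-0.7482)
After 6 (curved mirror R=113): x=-6051/550 (≈-11.0018) theta=-13759/24860 (≈-0.5535)
After 7 (propagate distance d=11 (to screen)): x=-2124271/124300 (≈-17.0899) theta=-13759/24860 (≈-0.5535)
|theta_initial|=0.3000 |theta_final|=13759/24860 (≈0.5535) -> increased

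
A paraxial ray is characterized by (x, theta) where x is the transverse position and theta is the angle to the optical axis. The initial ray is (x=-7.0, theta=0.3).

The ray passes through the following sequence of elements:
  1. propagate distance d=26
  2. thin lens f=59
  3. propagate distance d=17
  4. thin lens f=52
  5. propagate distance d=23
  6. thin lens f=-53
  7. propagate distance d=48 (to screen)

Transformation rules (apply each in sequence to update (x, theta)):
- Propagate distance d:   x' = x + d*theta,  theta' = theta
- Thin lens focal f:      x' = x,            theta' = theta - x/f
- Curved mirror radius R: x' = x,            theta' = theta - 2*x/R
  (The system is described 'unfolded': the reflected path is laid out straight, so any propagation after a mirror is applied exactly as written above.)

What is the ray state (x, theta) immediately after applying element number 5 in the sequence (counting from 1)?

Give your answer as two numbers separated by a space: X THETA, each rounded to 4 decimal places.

Answer: 9.7500 0.1774

Derivation:
Initial: x=-7.0000 theta=0.3000
After 1 (propagate distance d=26): x=0.8000 theta=0.3000
After 2 (thin lens f=59): x=0.8000 theta=169/590 (≈0.2864)
After 3 (propagate distance d=17): x=669/118 (≈5.6695) theta=169/590 (≈0.2864)
After 4 (thin lens f=52): x=669/118 (≈5.6695) theta=5443/30680 (≈0.1774)
After 5 (propagate distance d=23): x=299129/30680 (≈9.7500) theta=5443/30680 (≈0.1774)
Rounded to 4 decimal places: x = 9.7500, theta = 0.1774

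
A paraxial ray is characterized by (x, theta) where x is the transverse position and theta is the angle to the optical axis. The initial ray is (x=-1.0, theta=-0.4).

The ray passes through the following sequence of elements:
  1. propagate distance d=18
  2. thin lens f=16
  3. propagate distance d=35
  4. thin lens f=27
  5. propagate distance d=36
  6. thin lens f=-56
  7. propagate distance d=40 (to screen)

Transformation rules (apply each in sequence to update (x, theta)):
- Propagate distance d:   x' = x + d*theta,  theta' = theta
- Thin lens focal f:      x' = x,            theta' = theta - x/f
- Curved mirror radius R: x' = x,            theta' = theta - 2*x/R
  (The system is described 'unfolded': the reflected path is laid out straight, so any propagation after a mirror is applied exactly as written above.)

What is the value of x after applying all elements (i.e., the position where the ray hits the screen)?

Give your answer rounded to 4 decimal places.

Initial: x=-1.0000 theta=-0.4000
After 1 (propagate distance d=18): x=-8.2000 theta=-0.4000
After 2 (thin lens f=16): x=-8.2000 theta=0.1125
After 3 (propagate distance d=35): x=-4.2625 theta=0.1125
After 4 (thin lens f=27): x=-4.2625 theta=73/270 (≈0.2704)
After 5 (propagate distance d=36): x=1313/240 (≈5.4708) theta=73/270 (≈0.2704)
After 6 (thin lens f=-56): x=1313/240 (≈5.4708) theta=44521/120960 (≈0.3681)
After 7 (propagate distance d=40 (to screen)): x=76331/3780 (≈20.1934) theta=44521/120960 (≈0.3681)
Rounded to 4 decimal places: x = 20.1934

Answer: 20.1934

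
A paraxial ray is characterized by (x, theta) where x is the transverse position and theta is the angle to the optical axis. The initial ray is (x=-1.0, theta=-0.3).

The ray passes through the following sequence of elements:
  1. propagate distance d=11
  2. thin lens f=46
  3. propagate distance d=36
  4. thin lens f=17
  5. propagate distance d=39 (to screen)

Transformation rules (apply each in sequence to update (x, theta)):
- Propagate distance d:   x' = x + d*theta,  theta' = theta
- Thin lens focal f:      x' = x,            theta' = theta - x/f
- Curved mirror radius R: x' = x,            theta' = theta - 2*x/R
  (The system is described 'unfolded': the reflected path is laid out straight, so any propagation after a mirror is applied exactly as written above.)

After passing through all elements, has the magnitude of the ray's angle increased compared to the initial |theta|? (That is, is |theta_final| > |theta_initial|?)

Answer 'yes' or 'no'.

Answer: yes

Derivation:
Initial: x=-1.0000 theta=-0.3000
After 1 (propagate distance d=11): x=-4.3000 theta=-0.3000
After 2 (thin lens f=46): x=-4.3000 theta=-19/92 (≈-0.2065)
After 3 (propagate distance d=36): x=-2699/230 (≈-11.7348) theta=-19/92 (≈-0.2065)
After 4 (thin lens f=17): x=-2699/230 (≈-11.7348) theta=3783/7820 (≈0.4838)
After 5 (propagate distance d=39 (to screen)): x=55771/7820 (≈7.1318) theta=3783/7820 (≈0.4838)
|theta_initial|=0.3000 |theta_final|=3783/7820 (≈0.4838) -> increased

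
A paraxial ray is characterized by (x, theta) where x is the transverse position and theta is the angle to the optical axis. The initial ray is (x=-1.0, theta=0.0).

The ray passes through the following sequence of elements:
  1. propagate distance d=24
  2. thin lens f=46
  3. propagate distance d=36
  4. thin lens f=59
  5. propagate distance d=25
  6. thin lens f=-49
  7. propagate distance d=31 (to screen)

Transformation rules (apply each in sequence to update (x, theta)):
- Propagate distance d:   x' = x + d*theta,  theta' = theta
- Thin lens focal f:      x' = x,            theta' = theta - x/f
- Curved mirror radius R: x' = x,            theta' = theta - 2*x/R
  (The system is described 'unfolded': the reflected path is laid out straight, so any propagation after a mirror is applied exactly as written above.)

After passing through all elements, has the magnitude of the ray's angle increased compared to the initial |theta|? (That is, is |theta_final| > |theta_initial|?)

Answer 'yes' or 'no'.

Initial: x=-1.0000 theta=0.0000
After 1 (propagate distance d=24): x=-1.0000 theta=0.0000
After 2 (thin lens f=46): x=-1.0000 theta=1/46 (≈0.0217)
After 3 (propagate distance d=36): x=-5/23 (≈-0.2174) theta=1/46 (≈0.0217)
After 4 (thin lens f=59): x=-5/23 (≈-0.2174) theta=3/118 (≈0.0254)
After 5 (propagate distance d=25): x=1135/2714 (≈0.4182) theta=3/118 (≈0.0254)
After 6 (thin lens f=-49): x=1135/2714 (≈0.4182) theta=2258/66493 (≈0.0340)
After 7 (propagate distance d=31 (to screen)): x=195611/132986 (≈1.4709) theta=2258/66493 (≈0.0340)
|theta_initial|=0.0000 |theta_final|=2258/66493 (≈0.0340) -> increased

Answer: yes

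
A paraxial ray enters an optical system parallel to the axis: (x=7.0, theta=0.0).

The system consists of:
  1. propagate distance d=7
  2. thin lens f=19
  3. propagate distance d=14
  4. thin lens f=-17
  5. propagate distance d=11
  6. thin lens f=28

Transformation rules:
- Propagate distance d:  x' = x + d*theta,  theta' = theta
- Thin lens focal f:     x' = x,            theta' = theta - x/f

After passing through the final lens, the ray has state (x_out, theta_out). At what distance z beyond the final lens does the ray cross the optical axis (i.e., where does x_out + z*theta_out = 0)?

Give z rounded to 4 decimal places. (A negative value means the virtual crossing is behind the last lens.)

Answer: -4.5536

Derivation:
Initial: x=7.0000 theta=0.0000
After 1 (propagate distance d=7): x=7.0000 theta=0.0000
After 2 (thin lens f=19): x=7.0000 theta=-7/19 (≈-0.3684)
After 3 (propagate distance d=14): x=35/19 (≈1.8421) theta=-7/19 (≈-0.3684)
After 4 (thin lens f=-17): x=35/19 (≈1.8421) theta=-84/323 (≈-0.2601)
After 5 (propagate distance d=11): x=-329/323 (≈-1.0186) theta=-84/323 (≈-0.2601)
After 6 (thin lens f=28): x=-329/323 (≈-1.0186) theta=-17/76 (≈-0.2237)
z_focus = -x_out/theta_out = -(-329/323)/(-17/76) = -1316/289 ≈ -4.5536
Rounded to 4 decimal places: z = -4.5536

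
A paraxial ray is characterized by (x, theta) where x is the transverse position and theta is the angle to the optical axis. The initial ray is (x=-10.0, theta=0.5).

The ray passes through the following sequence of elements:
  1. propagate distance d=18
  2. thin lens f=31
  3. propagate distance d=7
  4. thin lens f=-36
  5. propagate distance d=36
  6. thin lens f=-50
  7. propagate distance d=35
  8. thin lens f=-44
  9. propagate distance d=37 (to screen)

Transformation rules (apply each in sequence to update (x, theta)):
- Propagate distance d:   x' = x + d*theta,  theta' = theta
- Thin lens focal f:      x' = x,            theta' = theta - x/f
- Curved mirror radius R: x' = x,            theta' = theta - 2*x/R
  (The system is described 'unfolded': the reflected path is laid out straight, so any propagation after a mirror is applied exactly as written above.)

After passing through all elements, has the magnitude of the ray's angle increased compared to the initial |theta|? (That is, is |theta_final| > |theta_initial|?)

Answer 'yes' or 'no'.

Initial: x=-10.0000 theta=0.5000
After 1 (propagate distance d=18): x=-1.0000 theta=0.5000
After 2 (thin lens f=31): x=-1.0000 theta=33/62 (≈0.5323)
After 3 (propagate distance d=7): x=169/62 (≈2.7258) theta=33/62 (≈0.5323)
After 4 (thin lens f=-36): x=169/62 (≈2.7258) theta=1357/2232 (≈0.6080)
After 5 (propagate distance d=36): x=763/31 (≈24.6129) theta=1357/2232 (≈0.6080)
After 6 (thin lens f=-50): x=763/31 (≈24.6129) theta=61393/55800 (≈1.1002)
After 7 (propagate distance d=35): x=704431/11160 (≈63.1211) theta=61393/55800 (≈1.1002)
After 8 (thin lens f=-44): x=704431/11160 (≈63.1211) theta=6223447/2455200 (≈2.5348)
After 9 (propagate distance d=37 (to screen)): x=385242359/2455200 (≈156.9087) theta=6223447/2455200 (≈2.5348)
|theta_initial|=0.5000 |theta_final|=6223447/2455200 (≈2.5348) -> increased

Answer: yes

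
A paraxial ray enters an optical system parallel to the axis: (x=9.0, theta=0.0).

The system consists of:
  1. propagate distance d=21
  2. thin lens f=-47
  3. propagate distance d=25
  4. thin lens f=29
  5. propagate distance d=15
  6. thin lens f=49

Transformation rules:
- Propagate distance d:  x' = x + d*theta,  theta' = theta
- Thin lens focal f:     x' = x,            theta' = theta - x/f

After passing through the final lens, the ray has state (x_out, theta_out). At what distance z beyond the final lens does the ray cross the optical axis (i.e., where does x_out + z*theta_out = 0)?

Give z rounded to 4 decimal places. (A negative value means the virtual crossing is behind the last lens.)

Answer: 19.9175

Derivation:
Initial: x=9.0000 theta=0.0000
After 1 (propagate distance d=21): x=9.0000 theta=0.0000
After 2 (thin lens f=-47): x=9.0000 theta=9/47 (≈0.1915)
After 3 (propagate distance d=25): x=648/47 (≈13.7872) theta=9/47 (≈0.1915)
After 4 (thin lens f=29): x=648/47 (≈13.7872) theta=-387/1363 (≈-0.2839)
After 5 (propagate distance d=15): x=12987/1363 (≈9.5282) theta=-387/1363 (≈-0.2839)
After 6 (thin lens f=49): x=12987/1363 (≈9.5282) theta=-31950/66787 (≈-0.4784)
z_focus = -x_out/theta_out = -(12987/1363)/(-31950/66787) = 70707/3550 ≈ 19.9175
Rounded to 4 decimal places: z = 19.9175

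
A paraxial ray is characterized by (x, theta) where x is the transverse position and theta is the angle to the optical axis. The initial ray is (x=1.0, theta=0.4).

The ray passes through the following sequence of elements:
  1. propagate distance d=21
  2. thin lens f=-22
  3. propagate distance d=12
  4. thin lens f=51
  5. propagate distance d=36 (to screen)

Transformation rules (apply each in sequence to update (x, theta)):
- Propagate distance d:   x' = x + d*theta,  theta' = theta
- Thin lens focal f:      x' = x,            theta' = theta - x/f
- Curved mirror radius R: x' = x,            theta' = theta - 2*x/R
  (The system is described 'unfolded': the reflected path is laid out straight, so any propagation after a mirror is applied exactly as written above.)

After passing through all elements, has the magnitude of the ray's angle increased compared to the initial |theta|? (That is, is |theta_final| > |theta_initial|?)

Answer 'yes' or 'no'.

Initial: x=1.0000 theta=0.4000
After 1 (propagate distance d=21): x=9.4000 theta=0.4000
After 2 (thin lens f=-22): x=9.4000 theta=91/110 (≈0.8273)
After 3 (propagate distance d=12): x=1063/55 (≈19.3273) theta=91/110 (≈0.8273)
After 4 (thin lens f=51): x=1063/55 (≈19.3273) theta=503/1122 (≈0.4483)
After 5 (propagate distance d=36 (to screen)): x=33161/935 (≈35.4663) theta=503/1122 (≈0.4483)
|theta_initial|=0.4000 |theta_final|=503/1122 (≈0.4483) -> increased

Answer: yes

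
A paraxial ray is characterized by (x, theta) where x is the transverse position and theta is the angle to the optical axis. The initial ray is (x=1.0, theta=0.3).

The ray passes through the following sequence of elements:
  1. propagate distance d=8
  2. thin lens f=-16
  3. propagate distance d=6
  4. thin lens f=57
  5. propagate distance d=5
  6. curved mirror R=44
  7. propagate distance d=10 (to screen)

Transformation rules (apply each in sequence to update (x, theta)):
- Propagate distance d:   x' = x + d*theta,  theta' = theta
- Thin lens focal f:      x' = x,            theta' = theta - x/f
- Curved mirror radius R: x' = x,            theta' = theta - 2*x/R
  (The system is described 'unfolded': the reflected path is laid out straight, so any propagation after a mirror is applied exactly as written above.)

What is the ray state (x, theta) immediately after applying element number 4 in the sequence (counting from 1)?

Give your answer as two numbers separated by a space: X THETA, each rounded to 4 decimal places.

Answer: 6.4750 0.3989

Derivation:
Initial: x=1.0000 theta=0.3000
After 1 (propagate distance d=8): x=3.4000 theta=0.3000
After 2 (thin lens f=-16): x=3.4000 theta=0.5125
After 3 (propagate distance d=6): x=6.4750 theta=0.5125
After 4 (thin lens f=57): x=6.4750 theta=1819/4560 (≈0.3989)
Rounded to 4 decimal places: x = 6.4750, theta = 0.3989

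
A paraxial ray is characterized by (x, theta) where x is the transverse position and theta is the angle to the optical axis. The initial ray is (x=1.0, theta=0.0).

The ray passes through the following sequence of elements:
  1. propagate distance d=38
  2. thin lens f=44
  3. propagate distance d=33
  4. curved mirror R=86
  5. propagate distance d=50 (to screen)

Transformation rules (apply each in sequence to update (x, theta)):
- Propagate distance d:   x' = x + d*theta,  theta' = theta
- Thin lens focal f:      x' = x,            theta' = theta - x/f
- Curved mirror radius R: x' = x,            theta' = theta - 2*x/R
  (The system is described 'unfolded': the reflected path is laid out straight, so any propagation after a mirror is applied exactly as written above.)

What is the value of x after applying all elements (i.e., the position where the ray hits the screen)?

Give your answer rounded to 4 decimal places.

Answer: -1.1771

Derivation:
Initial: x=1.0000 theta=0.0000
After 1 (propagate distance d=38): x=1.0000 theta=0.0000
After 2 (thin lens f=44): x=1.0000 theta=-1/44 (≈-0.0227)
After 3 (propagate distance d=33): x=0.2500 theta=-1/44 (≈-0.0227)
After 4 (curved mirror R=86): x=0.2500 theta=-27/946 (≈-0.0285)
After 5 (propagate distance d=50 (to screen)): x=-2227/1892 (≈-1.1771) theta=-27/946 (≈-0.0285)
Rounded to 4 decimal places: x = -1.1771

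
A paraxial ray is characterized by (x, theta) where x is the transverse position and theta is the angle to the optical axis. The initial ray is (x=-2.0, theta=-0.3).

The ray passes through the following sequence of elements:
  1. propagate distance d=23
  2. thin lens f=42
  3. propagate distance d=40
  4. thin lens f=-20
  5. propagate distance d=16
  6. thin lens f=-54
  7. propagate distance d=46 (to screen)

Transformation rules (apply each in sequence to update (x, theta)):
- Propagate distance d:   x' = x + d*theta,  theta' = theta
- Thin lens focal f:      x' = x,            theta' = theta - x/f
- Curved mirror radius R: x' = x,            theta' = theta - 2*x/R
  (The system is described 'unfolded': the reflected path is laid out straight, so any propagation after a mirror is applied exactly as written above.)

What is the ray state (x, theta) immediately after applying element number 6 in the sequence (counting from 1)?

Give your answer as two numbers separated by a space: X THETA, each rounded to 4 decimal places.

Answer: -23.7724 -1.1495

Derivation:
Initial: x=-2.0000 theta=-0.3000
After 1 (propagate distance d=23): x=-8.9000 theta=-0.3000
After 2 (thin lens f=42): x=-8.9000 theta=-37/420 (≈-0.0881)
After 3 (propagate distance d=40): x=-2609/210 (≈-12.4238) theta=-37/420 (≈-0.0881)
After 4 (thin lens f=-20): x=-2609/210 (≈-12.4238) theta=-993/1400 (≈-0.7093)
After 5 (propagate distance d=16): x=-24961/1050 (≈-23.7724) theta=-993/1400 (≈-0.7093)
After 6 (thin lens f=-54): x=-24961/1050 (≈-23.7724) theta=-26071/22680 (≈-1.1495)
Rounded to 4 decimal places: x = -23.7724, theta = -1.1495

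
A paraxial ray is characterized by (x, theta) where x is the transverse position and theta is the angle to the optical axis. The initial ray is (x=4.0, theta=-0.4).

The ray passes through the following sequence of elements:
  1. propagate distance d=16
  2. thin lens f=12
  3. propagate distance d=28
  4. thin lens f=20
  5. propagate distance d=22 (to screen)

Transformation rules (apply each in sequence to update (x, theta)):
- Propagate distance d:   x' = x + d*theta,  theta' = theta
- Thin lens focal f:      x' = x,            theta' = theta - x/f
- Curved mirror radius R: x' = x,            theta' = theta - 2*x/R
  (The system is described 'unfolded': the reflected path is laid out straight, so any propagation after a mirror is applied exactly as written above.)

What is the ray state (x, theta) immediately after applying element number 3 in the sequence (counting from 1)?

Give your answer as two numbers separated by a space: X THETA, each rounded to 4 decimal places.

Initial: x=4.0000 theta=-0.4000
After 1 (propagate distance d=16): x=-2.4000 theta=-0.4000
After 2 (thin lens f=12): x=-2.4000 theta=-0.2000
After 3 (propagate distance d=28): x=-8.0000 theta=-0.2000
Rounded to 4 decimal places: x = -8.0000, theta = -0.2000

Answer: -8.0000 -0.2000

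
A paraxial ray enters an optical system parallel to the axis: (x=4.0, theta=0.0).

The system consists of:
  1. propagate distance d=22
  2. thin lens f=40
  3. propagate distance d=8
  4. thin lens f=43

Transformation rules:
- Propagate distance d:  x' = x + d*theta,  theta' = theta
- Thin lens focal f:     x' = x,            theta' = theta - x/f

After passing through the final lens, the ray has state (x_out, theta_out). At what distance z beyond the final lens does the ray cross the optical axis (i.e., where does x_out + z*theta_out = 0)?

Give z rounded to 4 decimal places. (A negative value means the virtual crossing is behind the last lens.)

Answer: 18.3467

Derivation:
Initial: x=4.0000 theta=0.0000
After 1 (propagate distance d=22): x=4.0000 theta=0.0000
After 2 (thin lens f=40): x=4.0000 theta=-0.1000
After 3 (propagate distance d=8): x=3.2000 theta=-0.1000
After 4 (thin lens f=43): x=3.2000 theta=-15/86 (≈-0.1744)
z_focus = -x_out/theta_out = -(3.2000)/(-15/86) = 1376/75 ≈ 18.3467
Rounded to 4 decimal places: z = 18.3467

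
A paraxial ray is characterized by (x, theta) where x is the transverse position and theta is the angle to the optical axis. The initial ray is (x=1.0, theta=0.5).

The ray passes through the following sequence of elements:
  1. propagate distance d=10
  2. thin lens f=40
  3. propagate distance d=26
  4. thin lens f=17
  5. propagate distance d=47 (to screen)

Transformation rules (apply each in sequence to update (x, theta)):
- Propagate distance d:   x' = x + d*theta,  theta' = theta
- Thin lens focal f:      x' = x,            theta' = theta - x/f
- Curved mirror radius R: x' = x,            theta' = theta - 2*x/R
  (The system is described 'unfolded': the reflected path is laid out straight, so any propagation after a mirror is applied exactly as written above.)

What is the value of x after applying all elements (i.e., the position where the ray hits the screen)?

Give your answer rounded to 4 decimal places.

Initial: x=1.0000 theta=0.5000
After 1 (propagate distance d=10): x=6.0000 theta=0.5000
After 2 (thin lens f=40): x=6.0000 theta=0.3500
After 3 (propagate distance d=26): x=15.1000 theta=0.3500
After 4 (thin lens f=17): x=15.1000 theta=-183/340 (≈-0.5382)
After 5 (propagate distance d=47 (to screen)): x=-3467/340 (≈-10.1971) theta=-183/340 (≈-0.5382)
Rounded to 4 decimal places: x = -10.1971

Answer: -10.1971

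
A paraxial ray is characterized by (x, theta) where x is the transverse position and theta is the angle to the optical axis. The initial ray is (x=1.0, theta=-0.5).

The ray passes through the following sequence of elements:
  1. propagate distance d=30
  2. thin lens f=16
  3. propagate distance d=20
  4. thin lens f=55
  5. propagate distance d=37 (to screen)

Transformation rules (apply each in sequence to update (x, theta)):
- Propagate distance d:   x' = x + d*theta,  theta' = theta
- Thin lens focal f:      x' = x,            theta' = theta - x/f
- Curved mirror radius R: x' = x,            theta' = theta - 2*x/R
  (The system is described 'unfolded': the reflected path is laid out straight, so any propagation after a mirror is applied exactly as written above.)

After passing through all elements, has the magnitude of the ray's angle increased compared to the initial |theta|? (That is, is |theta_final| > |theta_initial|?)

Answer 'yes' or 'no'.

Initial: x=1.0000 theta=-0.5000
After 1 (propagate distance d=30): x=-14.0000 theta=-0.5000
After 2 (thin lens f=16): x=-14.0000 theta=0.3750
After 3 (propagate distance d=20): x=-6.5000 theta=0.3750
After 4 (thin lens f=55): x=-6.5000 theta=217/440 (≈0.4932)
After 5 (propagate distance d=37 (to screen)): x=5169/440 (≈11.7477) theta=217/440 (≈0.4932)
|theta_initial|=0.5000 |theta_final|=217/440 (≈0.4932) -> not increased

Answer: no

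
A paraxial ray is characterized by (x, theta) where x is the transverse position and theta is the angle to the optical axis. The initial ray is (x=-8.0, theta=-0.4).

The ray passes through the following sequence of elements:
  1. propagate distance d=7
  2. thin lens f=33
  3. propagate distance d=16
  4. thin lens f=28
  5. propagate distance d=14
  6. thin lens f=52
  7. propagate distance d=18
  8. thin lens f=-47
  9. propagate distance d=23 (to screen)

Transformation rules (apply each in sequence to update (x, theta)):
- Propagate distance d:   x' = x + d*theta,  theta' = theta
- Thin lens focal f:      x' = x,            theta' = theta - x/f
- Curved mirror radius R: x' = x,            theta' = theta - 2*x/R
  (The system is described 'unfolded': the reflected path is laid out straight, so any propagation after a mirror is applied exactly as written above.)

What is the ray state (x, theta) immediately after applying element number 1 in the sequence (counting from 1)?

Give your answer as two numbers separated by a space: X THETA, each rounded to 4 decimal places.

Initial: x=-8.0000 theta=-0.4000
After 1 (propagate distance d=7): x=-10.8000 theta=-0.4000
Rounded to 4 decimal places: x = -10.8000, theta = -0.4000

Answer: -10.8000 -0.4000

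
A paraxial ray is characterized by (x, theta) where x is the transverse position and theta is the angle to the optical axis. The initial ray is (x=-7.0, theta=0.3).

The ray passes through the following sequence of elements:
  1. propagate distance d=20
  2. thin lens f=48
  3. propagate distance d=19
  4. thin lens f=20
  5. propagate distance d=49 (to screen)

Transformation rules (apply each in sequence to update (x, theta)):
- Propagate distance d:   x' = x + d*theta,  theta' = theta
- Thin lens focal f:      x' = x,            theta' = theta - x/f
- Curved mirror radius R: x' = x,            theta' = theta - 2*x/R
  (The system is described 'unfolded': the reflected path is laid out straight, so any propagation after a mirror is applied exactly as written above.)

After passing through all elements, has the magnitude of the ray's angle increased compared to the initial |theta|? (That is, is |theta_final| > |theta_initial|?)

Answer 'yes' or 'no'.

Initial: x=-7.0000 theta=0.3000
After 1 (propagate distance d=20): x=-1.0000 theta=0.3000
After 2 (thin lens f=48): x=-1.0000 theta=77/240 (≈0.3208)
After 3 (propagate distance d=19): x=1223/240 (≈5.0958) theta=77/240 (≈0.3208)
After 4 (thin lens f=20): x=1223/240 (≈5.0958) theta=317/4800 (≈0.0660)
After 5 (propagate distance d=49 (to screen)): x=13331/1600 (≈8.3319) theta=317/4800 (≈0.0660)
|theta_initial|=0.3000 |theta_final|=317/4800 (≈0.0660) -> not increased

Answer: no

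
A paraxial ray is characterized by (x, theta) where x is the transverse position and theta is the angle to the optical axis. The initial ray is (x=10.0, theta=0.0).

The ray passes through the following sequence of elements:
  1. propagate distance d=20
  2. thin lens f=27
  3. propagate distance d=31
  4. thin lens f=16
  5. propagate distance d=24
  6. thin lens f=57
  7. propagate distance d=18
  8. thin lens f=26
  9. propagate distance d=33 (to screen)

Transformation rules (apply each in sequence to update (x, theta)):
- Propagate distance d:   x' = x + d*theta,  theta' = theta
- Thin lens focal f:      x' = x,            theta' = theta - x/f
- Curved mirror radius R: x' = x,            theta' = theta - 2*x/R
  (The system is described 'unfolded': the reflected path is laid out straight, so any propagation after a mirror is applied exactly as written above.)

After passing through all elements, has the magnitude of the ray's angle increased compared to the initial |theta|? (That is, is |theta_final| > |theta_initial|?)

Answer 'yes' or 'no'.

Initial: x=10.0000 theta=0.0000
After 1 (propagate distance d=20): x=10.0000 theta=0.0000
After 2 (thin lens f=27): x=10.0000 theta=-10/27 (≈-0.3704)
After 3 (propagate distance d=31): x=-40/27 (≈-1.4815) theta=-10/27 (≈-0.3704)
After 4 (thin lens f=16): x=-40/27 (≈-1.4815) theta=-5/18 (≈-0.2778)
After 5 (propagate distance d=24): x=-220/27 (≈-8.1481) theta=-5/18 (≈-0.2778)
After 6 (thin lens f=57): x=-220/27 (≈-8.1481) theta=-415/3078 (≈-0.1348)
After 7 (propagate distance d=18): x=-5425/513 (≈-10.5750) theta=-415/3078 (≈-0.1348)
After 8 (thin lens f=26): x=-5425/513 (≈-10.5750) theta=5440/20007 (≈0.2719)
After 9 (propagate distance d=33 (to screen)): x=-10685/6669 (≈-1.6022) theta=5440/20007 (≈0.2719)
|theta_initial|=0.0000 |theta_final|=5440/20007 (≈0.2719) -> increased

Answer: yes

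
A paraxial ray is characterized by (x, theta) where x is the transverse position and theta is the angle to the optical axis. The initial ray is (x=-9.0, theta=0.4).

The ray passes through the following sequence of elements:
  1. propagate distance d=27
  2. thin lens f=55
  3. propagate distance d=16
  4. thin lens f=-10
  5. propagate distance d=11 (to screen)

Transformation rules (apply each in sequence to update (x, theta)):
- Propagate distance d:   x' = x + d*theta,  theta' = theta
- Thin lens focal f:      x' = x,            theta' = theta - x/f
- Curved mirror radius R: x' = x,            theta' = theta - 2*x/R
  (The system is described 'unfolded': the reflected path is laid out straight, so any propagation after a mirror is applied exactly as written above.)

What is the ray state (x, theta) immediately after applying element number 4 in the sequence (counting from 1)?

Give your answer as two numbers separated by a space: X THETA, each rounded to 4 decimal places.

Answer: 7.6764 1.1349

Derivation:
Initial: x=-9.0000 theta=0.4000
After 1 (propagate distance d=27): x=1.8000 theta=0.4000
After 2 (thin lens f=55): x=1.8000 theta=101/275 (≈0.3673)
After 3 (propagate distance d=16): x=2111/275 (≈7.6764) theta=101/275 (≈0.3673)
After 4 (thin lens f=-10): x=2111/275 (≈7.6764) theta=3121/2750 (≈1.1349)
Rounded to 4 decimal places: x = 7.6764, theta = 1.1349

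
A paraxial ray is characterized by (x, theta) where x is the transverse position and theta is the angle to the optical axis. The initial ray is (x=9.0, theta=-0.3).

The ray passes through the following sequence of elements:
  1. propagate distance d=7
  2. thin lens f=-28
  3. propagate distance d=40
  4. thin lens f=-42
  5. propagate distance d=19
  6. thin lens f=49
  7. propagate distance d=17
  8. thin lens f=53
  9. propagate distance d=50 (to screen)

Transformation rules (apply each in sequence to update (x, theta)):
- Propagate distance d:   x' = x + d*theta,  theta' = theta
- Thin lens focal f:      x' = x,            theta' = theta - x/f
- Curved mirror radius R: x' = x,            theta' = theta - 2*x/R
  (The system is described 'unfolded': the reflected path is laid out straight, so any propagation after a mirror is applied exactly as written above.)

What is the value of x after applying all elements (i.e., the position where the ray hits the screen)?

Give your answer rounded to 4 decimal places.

Initial: x=9.0000 theta=-0.3000
After 1 (propagate distance d=7): x=6.9000 theta=-0.3000
After 2 (thin lens f=-28): x=6.9000 theta=-3/56 (≈-0.0536)
After 3 (propagate distance d=40): x=333/70 (≈4.7571) theta=-3/56 (≈-0.0536)
After 4 (thin lens f=-42): x=333/70 (≈4.7571) theta=117/1960 (≈0.0597)
After 5 (propagate distance d=19): x=11547/1960 (≈5.8913) theta=117/1960 (≈0.0597)
After 6 (thin lens f=49): x=11547/1960 (≈5.8913) theta=-2907/48020 (≈-0.0605)
After 7 (propagate distance d=17): x=93393/19208 (≈4.8622) theta=-2907/48020 (≈-0.0605)
After 8 (thin lens f=53): x=93393/19208 (≈4.8622) theta=-775107/5090120 (≈-0.1523)
After 9 (propagate distance d=50 (to screen)): x=-2801241/1018024 (≈-2.7516) theta=-775107/5090120 (≈-0.1523)
Rounded to 4 decimal places: x = -2.7516

Answer: -2.7516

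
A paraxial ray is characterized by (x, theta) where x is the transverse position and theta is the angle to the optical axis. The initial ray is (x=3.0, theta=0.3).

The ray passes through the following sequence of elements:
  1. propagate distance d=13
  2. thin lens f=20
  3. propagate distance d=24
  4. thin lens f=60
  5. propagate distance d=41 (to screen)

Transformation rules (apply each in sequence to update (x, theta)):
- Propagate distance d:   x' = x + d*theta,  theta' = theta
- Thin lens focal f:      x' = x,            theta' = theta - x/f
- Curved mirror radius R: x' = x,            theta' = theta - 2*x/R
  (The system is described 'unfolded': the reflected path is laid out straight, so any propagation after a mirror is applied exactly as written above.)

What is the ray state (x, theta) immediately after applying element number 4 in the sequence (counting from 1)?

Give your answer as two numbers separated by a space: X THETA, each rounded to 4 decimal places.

Answer: 5.8200 -0.1420

Derivation:
Initial: x=3.0000 theta=0.3000
After 1 (propagate distance d=13): x=6.9000 theta=0.3000
After 2 (thin lens f=20): x=6.9000 theta=-0.0450
After 3 (propagate distance d=24): x=5.8200 theta=-0.0450
After 4 (thin lens f=60): x=5.8200 theta=-0.1420
Rounded to 4 decimal places: x = 5.8200, theta = -0.1420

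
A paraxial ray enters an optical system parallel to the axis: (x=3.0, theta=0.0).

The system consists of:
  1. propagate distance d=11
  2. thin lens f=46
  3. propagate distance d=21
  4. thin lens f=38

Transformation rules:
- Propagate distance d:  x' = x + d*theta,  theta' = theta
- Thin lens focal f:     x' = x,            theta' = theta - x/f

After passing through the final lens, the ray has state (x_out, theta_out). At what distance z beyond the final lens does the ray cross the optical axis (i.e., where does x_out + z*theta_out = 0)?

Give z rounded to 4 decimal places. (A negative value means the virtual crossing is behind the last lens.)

Answer: 15.0794

Derivation:
Initial: x=3.0000 theta=0.0000
After 1 (propagate distance d=11): x=3.0000 theta=0.0000
After 2 (thin lens f=46): x=3.0000 theta=-3/46 (≈-0.0652)
After 3 (propagate distance d=21): x=75/46 (≈1.6304) theta=-3/46 (≈-0.0652)
After 4 (thin lens f=38): x=75/46 (≈1.6304) theta=-189/1748 (≈-0.1081)
z_focus = -x_out/theta_out = -(75/46)/(-189/1748) = 950/63 ≈ 15.0794
Rounded to 4 decimal places: z = 15.0794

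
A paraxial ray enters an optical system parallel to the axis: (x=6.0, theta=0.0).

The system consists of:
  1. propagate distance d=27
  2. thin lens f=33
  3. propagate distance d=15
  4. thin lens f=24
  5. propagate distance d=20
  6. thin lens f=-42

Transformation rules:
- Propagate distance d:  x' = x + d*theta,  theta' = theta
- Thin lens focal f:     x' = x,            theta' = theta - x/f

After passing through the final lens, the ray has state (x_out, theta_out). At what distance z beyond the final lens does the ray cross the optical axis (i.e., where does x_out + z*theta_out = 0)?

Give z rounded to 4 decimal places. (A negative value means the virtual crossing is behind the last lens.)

Initial: x=6.0000 theta=0.0000
After 1 (propagate distance d=27): x=6.0000 theta=0.0000
After 2 (thin lens f=33): x=6.0000 theta=-2/11 (≈-0.1818)
After 3 (propagate distance d=15): x=36/11 (≈3.2727) theta=-2/11 (≈-0.1818)
After 4 (thin lens f=24): x=36/11 (≈3.2727) theta=-7/22 (≈-0.3182)
After 5 (propagate distance d=20): x=-34/11 (≈-3.0909) theta=-7/22 (≈-0.3182)
After 6 (thin lens f=-42): x=-34/11 (≈-3.0909) theta=-181/462 (≈-0.3918)
z_focus = -x_out/theta_out = -(-34/11)/(-181/462) = -1428/181 ≈ -7.8895
Rounded to 4 decimal places: z = -7.8895

Answer: -7.8895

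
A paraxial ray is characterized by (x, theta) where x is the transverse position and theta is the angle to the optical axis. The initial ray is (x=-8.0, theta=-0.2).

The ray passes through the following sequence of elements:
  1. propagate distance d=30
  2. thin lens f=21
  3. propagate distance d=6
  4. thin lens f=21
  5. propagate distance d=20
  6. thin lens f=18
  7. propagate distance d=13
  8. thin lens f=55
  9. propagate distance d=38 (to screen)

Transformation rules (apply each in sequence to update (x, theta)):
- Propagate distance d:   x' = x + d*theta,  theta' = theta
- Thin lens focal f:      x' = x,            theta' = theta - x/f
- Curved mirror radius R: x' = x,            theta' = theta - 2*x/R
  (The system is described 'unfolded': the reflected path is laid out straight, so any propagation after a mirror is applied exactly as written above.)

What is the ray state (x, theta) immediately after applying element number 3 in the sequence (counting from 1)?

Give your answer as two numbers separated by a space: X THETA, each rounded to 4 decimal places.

Answer: -11.2000 0.4667

Derivation:
Initial: x=-8.0000 theta=-0.2000
After 1 (propagate distance d=30): x=-14.0000 theta=-0.2000
After 2 (thin lens f=21): x=-14.0000 theta=7/15 (≈0.4667)
After 3 (propagate distance d=6): x=-11.2000 theta=7/15 (≈0.4667)
Rounded to 4 decimal places: x = -11.2000, theta = 0.4667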